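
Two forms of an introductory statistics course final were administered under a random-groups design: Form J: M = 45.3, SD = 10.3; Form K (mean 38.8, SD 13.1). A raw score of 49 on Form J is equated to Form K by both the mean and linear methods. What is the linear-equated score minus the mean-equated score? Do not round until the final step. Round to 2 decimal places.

1.01

Mean-equated: 49 + (38.8 − 45.3) = 42.50
Linear-equated: (13.1/10.3)(49 − 45.3) + 38.8 = 43.506
Difference = 43.506 − 42.50 = 1.01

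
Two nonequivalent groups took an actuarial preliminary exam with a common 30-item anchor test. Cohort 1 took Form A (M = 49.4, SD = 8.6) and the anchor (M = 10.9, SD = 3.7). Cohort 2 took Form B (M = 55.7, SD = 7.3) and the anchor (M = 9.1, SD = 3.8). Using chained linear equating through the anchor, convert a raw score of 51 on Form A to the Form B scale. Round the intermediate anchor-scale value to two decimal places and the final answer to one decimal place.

Form A → anchor (Cohort 1): v = (3.7/8.6)(51 − 49.4) + 10.9 = 11.59
anchor → Form B (Cohort 2): y = (7.3/3.8)(11.59 − 9.1) + 55.7 = 60.5

60.5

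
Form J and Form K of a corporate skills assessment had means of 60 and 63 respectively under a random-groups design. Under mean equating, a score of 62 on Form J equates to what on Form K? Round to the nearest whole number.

Mean equating: y = x + (M_Y − M_X) = 62 + (63 − 60) = 65

65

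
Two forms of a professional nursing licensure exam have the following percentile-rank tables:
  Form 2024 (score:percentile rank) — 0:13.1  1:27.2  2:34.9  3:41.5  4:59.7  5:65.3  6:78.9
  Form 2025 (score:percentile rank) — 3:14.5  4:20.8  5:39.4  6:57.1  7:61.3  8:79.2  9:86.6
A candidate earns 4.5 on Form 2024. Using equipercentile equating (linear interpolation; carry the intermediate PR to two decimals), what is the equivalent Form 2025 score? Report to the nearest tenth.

PR of 4.5 on Form 2024: 59.7 + (4.5 − 4)/(5 − 4) × (65.3 − 59.7) = 62.50
On Form 2025, PR 62.50 falls between score 7 (PR 61.3) and 8 (PR 79.2).
Interpolate: 7 + (62.50 − 61.3)/(79.2 − 61.3) × (8 − 7) = 7.1

7.1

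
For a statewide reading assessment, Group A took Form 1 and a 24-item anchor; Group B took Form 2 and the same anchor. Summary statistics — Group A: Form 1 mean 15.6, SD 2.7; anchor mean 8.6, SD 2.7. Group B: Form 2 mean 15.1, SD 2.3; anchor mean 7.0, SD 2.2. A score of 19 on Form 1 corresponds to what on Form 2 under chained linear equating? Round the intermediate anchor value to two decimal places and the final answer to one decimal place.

Form 1 → anchor (Group A): v = (2.7/2.7)(19 − 15.6) + 8.6 = 12.00
anchor → Form 2 (Group B): y = (2.3/2.2)(12.00 − 7.0) + 15.1 = 20.3

20.3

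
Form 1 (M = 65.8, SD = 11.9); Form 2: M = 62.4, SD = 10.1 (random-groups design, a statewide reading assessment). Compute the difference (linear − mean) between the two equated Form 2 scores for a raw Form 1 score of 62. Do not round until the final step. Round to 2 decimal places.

0.57

Mean-equated: 62 + (62.4 − 65.8) = 58.60
Linear-equated: (10.1/11.9)(62 − 65.8) + 62.4 = 59.175
Difference = 59.175 − 58.60 = 0.57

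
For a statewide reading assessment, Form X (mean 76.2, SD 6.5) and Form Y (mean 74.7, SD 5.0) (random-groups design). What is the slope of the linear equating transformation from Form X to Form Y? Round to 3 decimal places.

A = SD_Y / SD_X = 5.0 / 6.5 = 0.769

0.769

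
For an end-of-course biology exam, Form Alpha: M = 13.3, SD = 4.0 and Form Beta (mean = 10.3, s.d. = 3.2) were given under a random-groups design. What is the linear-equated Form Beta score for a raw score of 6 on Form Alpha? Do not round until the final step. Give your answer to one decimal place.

Linear equating: y = (SD_Y/SD_X)(x − M_X) + M_Y
y = (3.2/4.0)(6 − 13.3) + 10.3
y = 0.800000 × -7.3 + 10.3 = -5.8400 + 10.3 = 4.5

4.5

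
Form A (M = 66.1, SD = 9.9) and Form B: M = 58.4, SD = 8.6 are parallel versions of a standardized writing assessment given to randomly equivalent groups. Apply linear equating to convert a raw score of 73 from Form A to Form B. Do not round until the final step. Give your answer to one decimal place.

Linear equating: y = (SD_Y/SD_X)(x − M_X) + M_Y
y = (8.6/9.9)(73 − 66.1) + 58.4
y = 0.868687 × 6.9 + 58.4 = 5.9939 + 58.4 = 64.4

64.4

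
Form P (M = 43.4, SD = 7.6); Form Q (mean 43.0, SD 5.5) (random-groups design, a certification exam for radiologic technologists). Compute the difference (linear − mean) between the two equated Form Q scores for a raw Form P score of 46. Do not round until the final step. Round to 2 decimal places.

-0.72

Mean-equated: 46 + (43.0 − 43.4) = 45.60
Linear-equated: (5.5/7.6)(46 − 43.4) + 43.0 = 44.882
Difference = 44.882 − 45.60 = -0.72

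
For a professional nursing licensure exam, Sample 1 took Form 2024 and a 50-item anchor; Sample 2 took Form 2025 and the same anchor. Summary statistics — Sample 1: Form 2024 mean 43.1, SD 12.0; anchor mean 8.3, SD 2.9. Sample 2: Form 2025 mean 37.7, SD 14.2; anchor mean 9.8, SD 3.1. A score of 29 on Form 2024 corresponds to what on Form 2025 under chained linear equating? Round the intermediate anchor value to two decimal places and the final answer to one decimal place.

15.2

Form 2024 → anchor (Sample 1): v = (2.9/12.0)(29 − 43.1) + 8.3 = 4.89
anchor → Form 2025 (Sample 2): y = (14.2/3.1)(4.89 − 9.8) + 37.7 = 15.2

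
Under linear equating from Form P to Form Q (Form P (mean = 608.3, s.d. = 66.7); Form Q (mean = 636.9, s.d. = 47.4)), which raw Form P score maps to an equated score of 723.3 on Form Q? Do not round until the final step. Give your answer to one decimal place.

729.9

Invert y = (SD_Y/SD_X)(x − M_X) + M_Y:
x = (SD_X/SD_Y)(y − M_Y) + M_X = (66.7/47.4)(723.3 − 636.9) + 608.3
x = 1.407173 × 86.400 + 608.3 = 729.9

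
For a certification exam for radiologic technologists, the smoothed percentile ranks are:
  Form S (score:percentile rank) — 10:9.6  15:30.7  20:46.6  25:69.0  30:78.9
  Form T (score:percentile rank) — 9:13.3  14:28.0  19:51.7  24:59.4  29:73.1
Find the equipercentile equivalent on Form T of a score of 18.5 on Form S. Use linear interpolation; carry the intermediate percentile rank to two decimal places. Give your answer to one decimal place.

16.9

PR of 18.5 on Form S: 30.7 + (18.5 − 15)/(20 − 15) × (46.6 − 30.7) = 41.83
On Form T, PR 41.83 falls between score 14 (PR 28.0) and 19 (PR 51.7).
Interpolate: 14 + (41.83 − 28.0)/(51.7 − 28.0) × (19 − 14) = 16.9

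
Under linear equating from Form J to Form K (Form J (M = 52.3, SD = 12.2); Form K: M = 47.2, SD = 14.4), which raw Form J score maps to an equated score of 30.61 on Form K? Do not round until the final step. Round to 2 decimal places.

Invert y = (SD_Y/SD_X)(x − M_X) + M_Y:
x = (SD_X/SD_Y)(y − M_Y) + M_X = (12.2/14.4)(30.61 − 47.2) + 52.3
x = 0.847222 × -16.590 + 52.3 = 38.24

38.24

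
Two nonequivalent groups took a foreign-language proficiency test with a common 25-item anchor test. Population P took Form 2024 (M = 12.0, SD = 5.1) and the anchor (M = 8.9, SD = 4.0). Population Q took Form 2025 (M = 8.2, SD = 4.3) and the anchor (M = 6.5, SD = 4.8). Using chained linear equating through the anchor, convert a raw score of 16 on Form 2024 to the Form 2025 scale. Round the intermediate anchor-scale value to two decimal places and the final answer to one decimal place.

13.2

Form 2024 → anchor (Population P): v = (4.0/5.1)(16 − 12.0) + 8.9 = 12.04
anchor → Form 2025 (Population Q): y = (4.3/4.8)(12.04 − 6.5) + 8.2 = 13.2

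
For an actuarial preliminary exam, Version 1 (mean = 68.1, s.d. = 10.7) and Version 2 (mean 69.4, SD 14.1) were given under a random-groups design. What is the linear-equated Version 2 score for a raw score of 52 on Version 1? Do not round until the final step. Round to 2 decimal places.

Linear equating: y = (SD_Y/SD_X)(x − M_X) + M_Y
y = (14.1/10.7)(52 − 68.1) + 69.4
y = 1.317757 × -16.1 + 69.4 = -21.2159 + 69.4 = 48.18

48.18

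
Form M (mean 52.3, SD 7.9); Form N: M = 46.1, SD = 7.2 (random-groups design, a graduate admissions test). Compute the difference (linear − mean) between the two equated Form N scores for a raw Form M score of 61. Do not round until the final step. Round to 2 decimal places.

-0.77

Mean-equated: 61 + (46.1 − 52.3) = 54.80
Linear-equated: (7.2/7.9)(61 − 52.3) + 46.1 = 54.029
Difference = 54.029 − 54.80 = -0.77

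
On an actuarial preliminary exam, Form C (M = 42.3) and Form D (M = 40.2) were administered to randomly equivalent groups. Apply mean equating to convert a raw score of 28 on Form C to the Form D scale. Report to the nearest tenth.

Mean equating: y = x + (M_Y − M_X) = 28 + (40.2 − 42.3) = 25.9

25.9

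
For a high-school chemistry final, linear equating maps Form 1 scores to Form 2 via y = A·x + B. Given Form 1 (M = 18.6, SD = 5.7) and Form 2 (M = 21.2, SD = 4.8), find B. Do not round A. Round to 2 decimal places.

A = SD_Y / SD_X = 4.8 / 5.7 = 0.842105
B = M_Y − A·M_X = 21.2 − 0.842105 × 18.6 = 5.54

5.54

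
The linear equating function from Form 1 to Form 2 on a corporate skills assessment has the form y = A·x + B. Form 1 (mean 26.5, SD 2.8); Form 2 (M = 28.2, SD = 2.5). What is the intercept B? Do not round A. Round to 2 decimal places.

A = SD_Y / SD_X = 2.5 / 2.8 = 0.892857
B = M_Y − A·M_X = 28.2 − 0.892857 × 26.5 = 4.54

4.54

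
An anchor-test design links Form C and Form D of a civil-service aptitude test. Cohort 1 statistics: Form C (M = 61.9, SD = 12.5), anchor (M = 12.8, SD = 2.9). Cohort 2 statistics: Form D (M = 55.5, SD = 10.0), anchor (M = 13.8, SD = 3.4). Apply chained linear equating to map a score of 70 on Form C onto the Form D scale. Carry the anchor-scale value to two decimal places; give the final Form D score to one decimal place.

Form C → anchor (Cohort 1): v = (2.9/12.5)(70 − 61.9) + 12.8 = 14.68
anchor → Form D (Cohort 2): y = (10.0/3.4)(14.68 − 13.8) + 55.5 = 58.1

58.1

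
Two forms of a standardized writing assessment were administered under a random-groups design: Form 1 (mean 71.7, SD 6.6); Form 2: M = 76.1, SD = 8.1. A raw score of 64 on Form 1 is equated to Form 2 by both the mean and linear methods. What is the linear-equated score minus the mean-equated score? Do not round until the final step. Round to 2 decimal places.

-1.75

Mean-equated: 64 + (76.1 − 71.7) = 68.40
Linear-equated: (8.1/6.6)(64 − 71.7) + 76.1 = 66.650
Difference = 66.650 − 68.40 = -1.75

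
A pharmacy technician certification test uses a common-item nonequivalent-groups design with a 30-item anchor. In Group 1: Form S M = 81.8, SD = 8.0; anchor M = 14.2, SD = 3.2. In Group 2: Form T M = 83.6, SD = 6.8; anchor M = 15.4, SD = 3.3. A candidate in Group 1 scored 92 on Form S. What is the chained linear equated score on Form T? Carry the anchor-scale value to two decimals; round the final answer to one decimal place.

Form S → anchor (Group 1): v = (3.2/8.0)(92 − 81.8) + 14.2 = 18.28
anchor → Form T (Group 2): y = (6.8/3.3)(18.28 − 15.4) + 83.6 = 89.5

89.5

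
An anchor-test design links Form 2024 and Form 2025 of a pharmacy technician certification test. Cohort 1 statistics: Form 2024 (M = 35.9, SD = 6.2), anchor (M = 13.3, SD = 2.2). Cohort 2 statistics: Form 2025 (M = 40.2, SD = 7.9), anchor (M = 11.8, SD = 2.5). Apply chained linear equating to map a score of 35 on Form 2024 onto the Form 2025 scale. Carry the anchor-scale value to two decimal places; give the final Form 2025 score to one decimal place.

43.9

Form 2024 → anchor (Cohort 1): v = (2.2/6.2)(35 − 35.9) + 13.3 = 12.98
anchor → Form 2025 (Cohort 2): y = (7.9/2.5)(12.98 − 11.8) + 40.2 = 43.9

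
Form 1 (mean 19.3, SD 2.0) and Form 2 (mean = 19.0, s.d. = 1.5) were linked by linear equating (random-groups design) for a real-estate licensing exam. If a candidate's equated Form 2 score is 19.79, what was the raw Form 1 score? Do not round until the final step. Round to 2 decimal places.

20.35

Invert y = (SD_Y/SD_X)(x − M_X) + M_Y:
x = (SD_X/SD_Y)(y − M_Y) + M_X = (2.0/1.5)(19.79 − 19.0) + 19.3
x = 1.333333 × 0.790 + 19.3 = 20.35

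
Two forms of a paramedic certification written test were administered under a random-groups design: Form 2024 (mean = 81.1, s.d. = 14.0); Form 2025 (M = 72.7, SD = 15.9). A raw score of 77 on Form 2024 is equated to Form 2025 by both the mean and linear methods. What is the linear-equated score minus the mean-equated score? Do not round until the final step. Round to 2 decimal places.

-0.56

Mean-equated: 77 + (72.7 − 81.1) = 68.60
Linear-equated: (15.9/14.0)(77 − 81.1) + 72.7 = 68.044
Difference = 68.044 − 68.60 = -0.56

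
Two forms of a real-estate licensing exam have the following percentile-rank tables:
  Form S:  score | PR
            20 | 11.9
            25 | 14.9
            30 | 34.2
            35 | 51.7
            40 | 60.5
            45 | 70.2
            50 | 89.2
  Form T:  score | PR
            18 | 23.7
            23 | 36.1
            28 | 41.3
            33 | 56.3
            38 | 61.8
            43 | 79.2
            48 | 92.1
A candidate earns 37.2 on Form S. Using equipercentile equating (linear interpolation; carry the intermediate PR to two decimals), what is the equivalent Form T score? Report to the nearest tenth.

32.8

PR of 37.2 on Form S: 51.7 + (37.2 − 35)/(40 − 35) × (60.5 − 51.7) = 55.57
On Form T, PR 55.57 falls between score 28 (PR 41.3) and 33 (PR 56.3).
Interpolate: 28 + (55.57 − 41.3)/(56.3 − 41.3) × (33 − 28) = 32.8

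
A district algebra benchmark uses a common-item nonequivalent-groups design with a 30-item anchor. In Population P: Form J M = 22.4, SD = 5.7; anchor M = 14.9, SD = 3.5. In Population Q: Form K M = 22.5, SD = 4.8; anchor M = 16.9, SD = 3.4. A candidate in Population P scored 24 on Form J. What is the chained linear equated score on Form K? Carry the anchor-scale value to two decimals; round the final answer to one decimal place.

21.1

Form J → anchor (Population P): v = (3.5/5.7)(24 − 22.4) + 14.9 = 15.88
anchor → Form K (Population Q): y = (4.8/3.4)(15.88 − 16.9) + 22.5 = 21.1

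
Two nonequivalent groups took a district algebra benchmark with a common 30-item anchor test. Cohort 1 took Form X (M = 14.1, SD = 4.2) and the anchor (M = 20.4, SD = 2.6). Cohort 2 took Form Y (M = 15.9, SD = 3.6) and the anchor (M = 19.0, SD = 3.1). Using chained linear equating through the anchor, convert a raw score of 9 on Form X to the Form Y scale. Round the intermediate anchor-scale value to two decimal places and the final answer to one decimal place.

13.9

Form X → anchor (Cohort 1): v = (2.6/4.2)(9 − 14.1) + 20.4 = 17.24
anchor → Form Y (Cohort 2): y = (3.6/3.1)(17.24 − 19.0) + 15.9 = 13.9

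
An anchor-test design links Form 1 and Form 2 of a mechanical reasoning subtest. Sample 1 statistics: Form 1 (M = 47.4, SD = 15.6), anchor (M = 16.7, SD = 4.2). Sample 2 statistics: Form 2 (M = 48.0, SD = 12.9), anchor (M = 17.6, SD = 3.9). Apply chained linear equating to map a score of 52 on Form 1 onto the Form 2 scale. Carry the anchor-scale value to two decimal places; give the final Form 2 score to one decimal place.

49.1

Form 1 → anchor (Sample 1): v = (4.2/15.6)(52 − 47.4) + 16.7 = 17.94
anchor → Form 2 (Sample 2): y = (12.9/3.9)(17.94 − 17.6) + 48.0 = 49.1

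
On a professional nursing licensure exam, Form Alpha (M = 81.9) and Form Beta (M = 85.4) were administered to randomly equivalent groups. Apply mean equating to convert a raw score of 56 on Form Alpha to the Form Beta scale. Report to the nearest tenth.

Mean equating: y = x + (M_Y − M_X) = 56 + (85.4 − 81.9) = 59.5

59.5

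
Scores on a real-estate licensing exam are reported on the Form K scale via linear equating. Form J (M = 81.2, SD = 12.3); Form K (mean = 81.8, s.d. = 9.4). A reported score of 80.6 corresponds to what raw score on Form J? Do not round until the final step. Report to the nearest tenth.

Invert y = (SD_Y/SD_X)(x − M_X) + M_Y:
x = (SD_X/SD_Y)(y − M_Y) + M_X = (12.3/9.4)(80.6 − 81.8) + 81.2
x = 1.308511 × -1.200 + 81.2 = 79.6

79.6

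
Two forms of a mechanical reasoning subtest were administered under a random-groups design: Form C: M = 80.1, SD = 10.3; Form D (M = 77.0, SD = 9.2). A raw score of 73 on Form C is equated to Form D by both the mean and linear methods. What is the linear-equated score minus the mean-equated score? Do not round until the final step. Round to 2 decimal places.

0.76

Mean-equated: 73 + (77.0 − 80.1) = 69.90
Linear-equated: (9.2/10.3)(73 − 80.1) + 77.0 = 70.658
Difference = 70.658 − 69.90 = 0.76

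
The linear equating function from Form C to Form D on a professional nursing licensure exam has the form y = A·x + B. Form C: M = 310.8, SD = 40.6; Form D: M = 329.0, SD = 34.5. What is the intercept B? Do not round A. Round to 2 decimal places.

A = SD_Y / SD_X = 34.5 / 40.6 = 0.849754
B = M_Y − A·M_X = 329.0 − 0.849754 × 310.8 = 64.90

64.90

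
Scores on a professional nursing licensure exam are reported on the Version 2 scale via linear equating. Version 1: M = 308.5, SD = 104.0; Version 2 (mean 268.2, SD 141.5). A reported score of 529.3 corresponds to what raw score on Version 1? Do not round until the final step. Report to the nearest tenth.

500.4

Invert y = (SD_Y/SD_X)(x − M_X) + M_Y:
x = (SD_X/SD_Y)(y − M_Y) + M_X = (104.0/141.5)(529.3 − 268.2) + 308.5
x = 0.734982 × 261.100 + 308.5 = 500.4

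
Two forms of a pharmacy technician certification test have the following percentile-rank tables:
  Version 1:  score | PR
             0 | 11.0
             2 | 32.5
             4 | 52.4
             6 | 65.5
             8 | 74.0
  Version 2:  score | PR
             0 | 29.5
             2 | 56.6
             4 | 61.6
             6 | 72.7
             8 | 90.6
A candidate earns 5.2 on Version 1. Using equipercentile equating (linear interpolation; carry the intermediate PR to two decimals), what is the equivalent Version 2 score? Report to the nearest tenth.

3.5

PR of 5.2 on Version 1: 52.4 + (5.2 − 4)/(6 − 4) × (65.5 − 52.4) = 60.26
On Version 2, PR 60.26 falls between score 2 (PR 56.6) and 4 (PR 61.6).
Interpolate: 2 + (60.26 − 56.6)/(61.6 − 56.6) × (4 − 2) = 3.5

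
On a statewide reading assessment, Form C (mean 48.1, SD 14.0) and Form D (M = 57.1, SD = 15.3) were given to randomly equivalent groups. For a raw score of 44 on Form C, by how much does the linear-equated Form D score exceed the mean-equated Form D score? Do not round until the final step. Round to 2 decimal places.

Mean-equated: 44 + (57.1 − 48.1) = 53.00
Linear-equated: (15.3/14.0)(44 − 48.1) + 57.1 = 52.619
Difference = 52.619 − 53.00 = -0.38

-0.38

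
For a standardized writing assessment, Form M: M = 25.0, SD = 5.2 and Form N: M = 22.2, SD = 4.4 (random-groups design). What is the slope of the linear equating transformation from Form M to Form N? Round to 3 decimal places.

A = SD_Y / SD_X = 4.4 / 5.2 = 0.846

0.846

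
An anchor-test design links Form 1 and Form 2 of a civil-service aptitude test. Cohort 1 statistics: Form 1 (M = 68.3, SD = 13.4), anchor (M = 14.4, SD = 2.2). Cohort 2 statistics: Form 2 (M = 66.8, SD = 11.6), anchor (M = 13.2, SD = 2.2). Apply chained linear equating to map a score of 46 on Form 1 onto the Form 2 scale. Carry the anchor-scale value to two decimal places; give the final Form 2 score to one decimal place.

Form 1 → anchor (Cohort 1): v = (2.2/13.4)(46 − 68.3) + 14.4 = 10.74
anchor → Form 2 (Cohort 2): y = (11.6/2.2)(10.74 − 13.2) + 66.8 = 53.8

53.8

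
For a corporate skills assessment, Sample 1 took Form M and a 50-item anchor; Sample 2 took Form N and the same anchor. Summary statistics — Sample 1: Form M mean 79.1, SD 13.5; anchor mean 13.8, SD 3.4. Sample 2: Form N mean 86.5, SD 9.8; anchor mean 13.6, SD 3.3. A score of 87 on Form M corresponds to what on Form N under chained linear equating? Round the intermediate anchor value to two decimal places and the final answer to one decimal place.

Form M → anchor (Sample 1): v = (3.4/13.5)(87 − 79.1) + 13.8 = 15.79
anchor → Form N (Sample 2): y = (9.8/3.3)(15.79 − 13.6) + 86.5 = 93.0

93.0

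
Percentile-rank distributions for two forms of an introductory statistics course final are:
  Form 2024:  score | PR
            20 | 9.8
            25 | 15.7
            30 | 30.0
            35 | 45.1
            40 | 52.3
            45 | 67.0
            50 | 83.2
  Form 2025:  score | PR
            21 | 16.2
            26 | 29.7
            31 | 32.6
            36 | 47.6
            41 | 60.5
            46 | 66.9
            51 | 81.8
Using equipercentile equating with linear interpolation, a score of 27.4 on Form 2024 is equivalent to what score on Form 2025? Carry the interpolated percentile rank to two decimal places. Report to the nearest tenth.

PR of 27.4 on Form 2024: 15.7 + (27.4 − 25)/(30 − 25) × (30.0 − 15.7) = 22.56
On Form 2025, PR 22.56 falls between score 21 (PR 16.2) and 26 (PR 29.7).
Interpolate: 21 + (22.56 − 16.2)/(29.7 − 16.2) × (26 − 21) = 23.4

23.4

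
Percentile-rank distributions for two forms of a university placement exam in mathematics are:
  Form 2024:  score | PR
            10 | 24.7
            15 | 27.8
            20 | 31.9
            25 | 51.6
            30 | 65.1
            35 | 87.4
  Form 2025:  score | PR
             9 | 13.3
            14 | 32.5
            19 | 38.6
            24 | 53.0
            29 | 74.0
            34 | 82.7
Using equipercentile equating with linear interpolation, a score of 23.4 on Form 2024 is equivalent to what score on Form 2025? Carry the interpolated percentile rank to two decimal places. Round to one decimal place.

PR of 23.4 on Form 2024: 31.9 + (23.4 − 20)/(25 − 20) × (51.6 − 31.9) = 45.30
On Form 2025, PR 45.30 falls between score 19 (PR 38.6) and 24 (PR 53.0).
Interpolate: 19 + (45.30 − 38.6)/(53.0 − 38.6) × (24 − 19) = 21.3

21.3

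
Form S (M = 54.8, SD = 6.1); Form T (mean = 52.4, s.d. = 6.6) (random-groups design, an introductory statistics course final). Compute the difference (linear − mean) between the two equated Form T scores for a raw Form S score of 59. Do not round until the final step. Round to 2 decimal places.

0.34

Mean-equated: 59 + (52.4 − 54.8) = 56.60
Linear-equated: (6.6/6.1)(59 − 54.8) + 52.4 = 56.944
Difference = 56.944 − 56.60 = 0.34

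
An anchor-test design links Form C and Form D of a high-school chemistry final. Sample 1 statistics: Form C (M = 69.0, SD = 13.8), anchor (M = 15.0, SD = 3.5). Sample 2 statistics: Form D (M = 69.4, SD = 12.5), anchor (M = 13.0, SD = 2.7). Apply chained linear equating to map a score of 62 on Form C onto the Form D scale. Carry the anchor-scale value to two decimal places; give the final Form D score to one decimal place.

Form C → anchor (Sample 1): v = (3.5/13.8)(62 − 69.0) + 15.0 = 13.22
anchor → Form D (Sample 2): y = (12.5/2.7)(13.22 − 13.0) + 69.4 = 70.4

70.4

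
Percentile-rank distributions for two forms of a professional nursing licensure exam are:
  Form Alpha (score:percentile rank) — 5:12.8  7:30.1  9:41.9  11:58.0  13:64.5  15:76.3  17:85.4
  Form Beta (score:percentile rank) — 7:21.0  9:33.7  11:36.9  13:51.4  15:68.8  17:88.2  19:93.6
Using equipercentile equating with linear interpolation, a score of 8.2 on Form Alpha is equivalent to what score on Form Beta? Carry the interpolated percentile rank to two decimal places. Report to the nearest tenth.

11.0

PR of 8.2 on Form Alpha: 30.1 + (8.2 − 7)/(9 − 7) × (41.9 − 30.1) = 37.18
On Form Beta, PR 37.18 falls between score 11 (PR 36.9) and 13 (PR 51.4).
Interpolate: 11 + (37.18 − 36.9)/(51.4 − 36.9) × (13 − 11) = 11.0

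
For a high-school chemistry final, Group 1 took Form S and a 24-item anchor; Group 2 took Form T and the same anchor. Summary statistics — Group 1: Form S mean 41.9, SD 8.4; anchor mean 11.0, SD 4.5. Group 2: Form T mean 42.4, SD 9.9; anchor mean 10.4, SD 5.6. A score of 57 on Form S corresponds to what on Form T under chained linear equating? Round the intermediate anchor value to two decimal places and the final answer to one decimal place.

57.8

Form S → anchor (Group 1): v = (4.5/8.4)(57 − 41.9) + 11.0 = 19.09
anchor → Form T (Group 2): y = (9.9/5.6)(19.09 − 10.4) + 42.4 = 57.8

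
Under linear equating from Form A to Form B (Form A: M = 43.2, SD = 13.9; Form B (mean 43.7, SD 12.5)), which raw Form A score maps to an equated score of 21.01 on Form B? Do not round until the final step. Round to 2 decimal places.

Invert y = (SD_Y/SD_X)(x − M_X) + M_Y:
x = (SD_X/SD_Y)(y − M_Y) + M_X = (13.9/12.5)(21.01 − 43.7) + 43.2
x = 1.112000 × -22.690 + 43.2 = 17.97

17.97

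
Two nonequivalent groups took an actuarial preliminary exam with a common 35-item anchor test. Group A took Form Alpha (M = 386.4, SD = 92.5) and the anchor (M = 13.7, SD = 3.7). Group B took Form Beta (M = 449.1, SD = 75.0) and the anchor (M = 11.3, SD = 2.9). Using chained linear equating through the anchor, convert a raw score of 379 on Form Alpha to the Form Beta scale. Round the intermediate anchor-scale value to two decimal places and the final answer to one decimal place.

503.4

Form Alpha → anchor (Group A): v = (3.7/92.5)(379 − 386.4) + 13.7 = 13.40
anchor → Form Beta (Group B): y = (75.0/2.9)(13.40 − 11.3) + 449.1 = 503.4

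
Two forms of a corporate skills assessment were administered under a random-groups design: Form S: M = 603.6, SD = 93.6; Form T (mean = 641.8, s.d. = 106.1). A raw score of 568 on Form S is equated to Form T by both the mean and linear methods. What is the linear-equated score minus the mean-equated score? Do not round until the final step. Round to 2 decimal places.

Mean-equated: 568 + (641.8 − 603.6) = 606.20
Linear-equated: (106.1/93.6)(568 − 603.6) + 641.8 = 601.446
Difference = 601.446 − 606.20 = -4.75

-4.75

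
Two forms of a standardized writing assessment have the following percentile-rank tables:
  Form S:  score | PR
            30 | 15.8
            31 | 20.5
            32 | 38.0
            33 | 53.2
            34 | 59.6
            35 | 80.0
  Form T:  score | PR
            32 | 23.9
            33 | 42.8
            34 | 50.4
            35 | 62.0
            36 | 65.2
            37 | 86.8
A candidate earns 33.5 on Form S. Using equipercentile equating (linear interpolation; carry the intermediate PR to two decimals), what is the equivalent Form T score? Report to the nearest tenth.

PR of 33.5 on Form S: 53.2 + (33.5 − 33)/(34 − 33) × (59.6 − 53.2) = 56.40
On Form T, PR 56.40 falls between score 34 (PR 50.4) and 35 (PR 62.0).
Interpolate: 34 + (56.40 − 50.4)/(62.0 − 50.4) × (35 − 34) = 34.5

34.5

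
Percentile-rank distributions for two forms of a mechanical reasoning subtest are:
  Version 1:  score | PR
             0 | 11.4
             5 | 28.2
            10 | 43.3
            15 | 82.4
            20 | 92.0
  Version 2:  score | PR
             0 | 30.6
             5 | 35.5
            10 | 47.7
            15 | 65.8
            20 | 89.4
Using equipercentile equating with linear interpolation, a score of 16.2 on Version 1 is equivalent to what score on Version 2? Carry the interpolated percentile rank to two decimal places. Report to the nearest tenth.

PR of 16.2 on Version 1: 82.4 + (16.2 − 15)/(20 − 15) × (92.0 − 82.4) = 84.70
On Version 2, PR 84.70 falls between score 15 (PR 65.8) and 20 (PR 89.4).
Interpolate: 15 + (84.70 − 65.8)/(89.4 − 65.8) × (20 − 15) = 19.0

19.0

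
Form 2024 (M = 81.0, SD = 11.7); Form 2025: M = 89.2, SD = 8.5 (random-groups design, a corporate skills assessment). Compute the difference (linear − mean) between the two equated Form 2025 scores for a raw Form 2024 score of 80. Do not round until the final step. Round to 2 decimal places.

Mean-equated: 80 + (89.2 − 81.0) = 88.20
Linear-equated: (8.5/11.7)(80 − 81.0) + 89.2 = 88.474
Difference = 88.474 − 88.20 = 0.27

0.27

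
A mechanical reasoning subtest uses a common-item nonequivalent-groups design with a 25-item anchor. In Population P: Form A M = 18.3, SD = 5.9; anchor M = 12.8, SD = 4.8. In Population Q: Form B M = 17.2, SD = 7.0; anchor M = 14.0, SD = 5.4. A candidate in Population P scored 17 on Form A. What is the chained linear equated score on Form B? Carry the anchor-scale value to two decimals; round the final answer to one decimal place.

14.3

Form A → anchor (Population P): v = (4.8/5.9)(17 − 18.3) + 12.8 = 11.74
anchor → Form B (Population Q): y = (7.0/5.4)(11.74 − 14.0) + 17.2 = 14.3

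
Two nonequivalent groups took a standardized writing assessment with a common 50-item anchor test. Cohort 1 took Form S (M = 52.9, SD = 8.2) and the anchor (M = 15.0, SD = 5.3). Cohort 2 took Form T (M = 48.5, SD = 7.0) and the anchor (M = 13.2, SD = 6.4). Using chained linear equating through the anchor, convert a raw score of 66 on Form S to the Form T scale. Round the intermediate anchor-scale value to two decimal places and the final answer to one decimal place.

59.7

Form S → anchor (Cohort 1): v = (5.3/8.2)(66 − 52.9) + 15.0 = 23.47
anchor → Form T (Cohort 2): y = (7.0/6.4)(23.47 − 13.2) + 48.5 = 59.7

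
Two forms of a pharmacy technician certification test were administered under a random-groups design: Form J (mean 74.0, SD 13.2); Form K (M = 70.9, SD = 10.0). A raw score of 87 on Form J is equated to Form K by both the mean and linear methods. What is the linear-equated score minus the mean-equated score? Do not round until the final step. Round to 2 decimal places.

Mean-equated: 87 + (70.9 − 74.0) = 83.90
Linear-equated: (10.0/13.2)(87 − 74.0) + 70.9 = 80.748
Difference = 80.748 − 83.90 = -3.15

-3.15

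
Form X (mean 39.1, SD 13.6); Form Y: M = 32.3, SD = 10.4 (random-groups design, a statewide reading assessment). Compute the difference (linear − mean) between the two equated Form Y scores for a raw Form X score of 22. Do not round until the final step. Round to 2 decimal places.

Mean-equated: 22 + (32.3 − 39.1) = 15.20
Linear-equated: (10.4/13.6)(22 − 39.1) + 32.3 = 19.224
Difference = 19.224 − 15.20 = 4.02

4.02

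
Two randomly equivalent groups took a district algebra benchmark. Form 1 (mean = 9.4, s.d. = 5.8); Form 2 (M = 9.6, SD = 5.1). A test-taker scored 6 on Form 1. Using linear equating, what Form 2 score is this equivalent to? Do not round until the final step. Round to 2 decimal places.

Linear equating: y = (SD_Y/SD_X)(x − M_X) + M_Y
y = (5.1/5.8)(6 − 9.4) + 9.6
y = 0.879310 × -3.4 + 9.6 = -2.9897 + 9.6 = 6.61

6.61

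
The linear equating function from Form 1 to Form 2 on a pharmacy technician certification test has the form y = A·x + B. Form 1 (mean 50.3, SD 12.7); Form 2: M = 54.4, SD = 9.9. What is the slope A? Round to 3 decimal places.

A = SD_Y / SD_X = 9.9 / 12.7 = 0.780

0.780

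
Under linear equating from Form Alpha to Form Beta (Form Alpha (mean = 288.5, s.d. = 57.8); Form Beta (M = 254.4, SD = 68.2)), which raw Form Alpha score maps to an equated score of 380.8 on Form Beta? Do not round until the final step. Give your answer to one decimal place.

Invert y = (SD_Y/SD_X)(x − M_X) + M_Y:
x = (SD_X/SD_Y)(y − M_Y) + M_X = (57.8/68.2)(380.8 − 254.4) + 288.5
x = 0.847507 × 126.400 + 288.5 = 395.6

395.6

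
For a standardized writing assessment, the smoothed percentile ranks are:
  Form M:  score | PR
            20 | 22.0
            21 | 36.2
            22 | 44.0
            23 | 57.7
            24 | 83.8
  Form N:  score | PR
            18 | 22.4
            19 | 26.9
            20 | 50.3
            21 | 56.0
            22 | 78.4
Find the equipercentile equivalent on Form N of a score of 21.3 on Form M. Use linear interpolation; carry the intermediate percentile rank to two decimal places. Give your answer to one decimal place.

PR of 21.3 on Form M: 36.2 + (21.3 − 21)/(22 − 21) × (44.0 − 36.2) = 38.54
On Form N, PR 38.54 falls between score 19 (PR 26.9) and 20 (PR 50.3).
Interpolate: 19 + (38.54 − 26.9)/(50.3 − 26.9) × (20 − 19) = 19.5

19.5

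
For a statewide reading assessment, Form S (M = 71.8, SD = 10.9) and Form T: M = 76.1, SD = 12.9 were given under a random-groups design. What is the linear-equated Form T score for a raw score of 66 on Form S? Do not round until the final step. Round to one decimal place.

Linear equating: y = (SD_Y/SD_X)(x − M_X) + M_Y
y = (12.9/10.9)(66 − 71.8) + 76.1
y = 1.183486 × -5.8 + 76.1 = -6.8642 + 76.1 = 69.2

69.2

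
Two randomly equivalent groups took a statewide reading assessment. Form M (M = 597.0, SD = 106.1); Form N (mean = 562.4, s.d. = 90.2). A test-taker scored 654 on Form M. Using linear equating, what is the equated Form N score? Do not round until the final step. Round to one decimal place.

Linear equating: y = (SD_Y/SD_X)(x − M_X) + M_Y
y = (90.2/106.1)(654 − 597.0) + 562.4
y = 0.850141 × 57.0 + 562.4 = 48.4581 + 562.4 = 610.9

610.9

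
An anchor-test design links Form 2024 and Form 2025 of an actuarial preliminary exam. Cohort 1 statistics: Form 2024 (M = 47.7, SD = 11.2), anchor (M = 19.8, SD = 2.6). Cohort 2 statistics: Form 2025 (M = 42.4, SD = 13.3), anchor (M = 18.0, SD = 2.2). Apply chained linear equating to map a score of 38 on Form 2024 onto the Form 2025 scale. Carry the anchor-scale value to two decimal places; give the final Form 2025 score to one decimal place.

39.7

Form 2024 → anchor (Cohort 1): v = (2.6/11.2)(38 − 47.7) + 19.8 = 17.55
anchor → Form 2025 (Cohort 2): y = (13.3/2.2)(17.55 − 18.0) + 42.4 = 39.7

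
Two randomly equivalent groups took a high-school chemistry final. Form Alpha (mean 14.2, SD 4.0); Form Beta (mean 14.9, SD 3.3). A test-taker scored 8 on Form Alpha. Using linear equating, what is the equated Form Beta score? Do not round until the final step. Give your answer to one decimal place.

Linear equating: y = (SD_Y/SD_X)(x − M_X) + M_Y
y = (3.3/4.0)(8 − 14.2) + 14.9
y = 0.825000 × -6.2 + 14.9 = -5.1150 + 14.9 = 9.8

9.8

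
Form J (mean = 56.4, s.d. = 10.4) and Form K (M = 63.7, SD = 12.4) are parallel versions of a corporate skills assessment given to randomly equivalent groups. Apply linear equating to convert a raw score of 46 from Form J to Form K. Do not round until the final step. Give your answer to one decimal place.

51.3

Linear equating: y = (SD_Y/SD_X)(x − M_X) + M_Y
y = (12.4/10.4)(46 − 56.4) + 63.7
y = 1.192308 × -10.4 + 63.7 = -12.4000 + 63.7 = 51.3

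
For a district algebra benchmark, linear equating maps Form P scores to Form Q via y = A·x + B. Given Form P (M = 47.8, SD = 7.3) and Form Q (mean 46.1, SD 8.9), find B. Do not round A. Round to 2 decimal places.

-12.18

A = SD_Y / SD_X = 8.9 / 7.3 = 1.219178
B = M_Y − A·M_X = 46.1 − 1.219178 × 47.8 = -12.18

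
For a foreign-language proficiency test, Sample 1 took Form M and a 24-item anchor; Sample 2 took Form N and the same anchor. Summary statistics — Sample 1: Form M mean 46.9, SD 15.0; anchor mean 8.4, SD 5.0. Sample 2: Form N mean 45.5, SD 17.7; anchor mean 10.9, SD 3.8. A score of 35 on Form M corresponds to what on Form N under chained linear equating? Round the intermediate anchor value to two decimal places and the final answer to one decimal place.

Form M → anchor (Sample 1): v = (5.0/15.0)(35 − 46.9) + 8.4 = 4.43
anchor → Form N (Sample 2): y = (17.7/3.8)(4.43 − 10.9) + 45.5 = 15.4

15.4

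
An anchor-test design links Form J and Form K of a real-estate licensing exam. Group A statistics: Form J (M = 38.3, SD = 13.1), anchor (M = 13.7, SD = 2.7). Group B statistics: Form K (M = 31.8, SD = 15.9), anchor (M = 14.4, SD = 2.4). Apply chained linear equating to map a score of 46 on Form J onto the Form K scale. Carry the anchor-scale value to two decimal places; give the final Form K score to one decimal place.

37.7

Form J → anchor (Group A): v = (2.7/13.1)(46 − 38.3) + 13.7 = 15.29
anchor → Form K (Group B): y = (15.9/2.4)(15.29 − 14.4) + 31.8 = 37.7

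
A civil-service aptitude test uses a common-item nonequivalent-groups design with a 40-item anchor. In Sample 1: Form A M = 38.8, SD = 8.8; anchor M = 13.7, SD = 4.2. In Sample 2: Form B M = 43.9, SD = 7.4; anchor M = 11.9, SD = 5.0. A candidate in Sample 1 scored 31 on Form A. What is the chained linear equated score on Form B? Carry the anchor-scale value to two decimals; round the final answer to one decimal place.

Form A → anchor (Sample 1): v = (4.2/8.8)(31 − 38.8) + 13.7 = 9.98
anchor → Form B (Sample 2): y = (7.4/5.0)(9.98 − 11.9) + 43.9 = 41.1

41.1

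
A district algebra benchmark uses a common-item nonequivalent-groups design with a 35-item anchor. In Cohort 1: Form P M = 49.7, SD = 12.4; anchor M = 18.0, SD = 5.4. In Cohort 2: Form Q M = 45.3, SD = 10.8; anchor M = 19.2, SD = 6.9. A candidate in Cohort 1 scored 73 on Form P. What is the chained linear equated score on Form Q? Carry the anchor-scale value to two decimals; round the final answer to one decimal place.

59.3

Form P → anchor (Cohort 1): v = (5.4/12.4)(73 − 49.7) + 18.0 = 28.15
anchor → Form Q (Cohort 2): y = (10.8/6.9)(28.15 − 19.2) + 45.3 = 59.3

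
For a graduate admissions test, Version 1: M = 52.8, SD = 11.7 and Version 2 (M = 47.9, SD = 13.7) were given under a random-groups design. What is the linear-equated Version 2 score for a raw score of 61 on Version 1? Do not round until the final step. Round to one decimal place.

Linear equating: y = (SD_Y/SD_X)(x − M_X) + M_Y
y = (13.7/11.7)(61 − 52.8) + 47.9
y = 1.170940 × 8.2 + 47.9 = 9.6017 + 47.9 = 57.5

57.5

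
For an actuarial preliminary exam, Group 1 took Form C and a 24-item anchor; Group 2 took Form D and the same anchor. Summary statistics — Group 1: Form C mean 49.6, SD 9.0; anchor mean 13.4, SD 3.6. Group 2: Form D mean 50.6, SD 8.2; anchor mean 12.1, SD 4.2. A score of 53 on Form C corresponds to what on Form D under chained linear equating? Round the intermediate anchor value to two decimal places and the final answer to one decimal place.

Form C → anchor (Group 1): v = (3.6/9.0)(53 − 49.6) + 13.4 = 14.76
anchor → Form D (Group 2): y = (8.2/4.2)(14.76 − 12.1) + 50.6 = 55.8

55.8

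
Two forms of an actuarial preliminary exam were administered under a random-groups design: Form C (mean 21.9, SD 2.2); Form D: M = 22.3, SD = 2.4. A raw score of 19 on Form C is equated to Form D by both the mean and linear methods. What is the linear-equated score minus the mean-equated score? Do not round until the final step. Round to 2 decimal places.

Mean-equated: 19 + (22.3 − 21.9) = 19.40
Linear-equated: (2.4/2.2)(19 − 21.9) + 22.3 = 19.136
Difference = 19.136 − 19.40 = -0.26

-0.26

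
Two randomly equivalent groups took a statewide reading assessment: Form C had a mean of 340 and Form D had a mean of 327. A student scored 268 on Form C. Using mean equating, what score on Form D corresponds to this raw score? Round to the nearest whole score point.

Mean equating: y = x + (M_Y − M_X) = 268 + (327 − 340) = 255

255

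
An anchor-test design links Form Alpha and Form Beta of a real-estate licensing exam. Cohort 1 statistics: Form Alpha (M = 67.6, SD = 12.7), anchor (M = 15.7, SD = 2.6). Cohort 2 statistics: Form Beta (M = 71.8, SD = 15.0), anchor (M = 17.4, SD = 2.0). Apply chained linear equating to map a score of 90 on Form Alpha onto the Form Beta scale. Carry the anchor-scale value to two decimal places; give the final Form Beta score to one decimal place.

Form Alpha → anchor (Cohort 1): v = (2.6/12.7)(90 − 67.6) + 15.7 = 20.29
anchor → Form Beta (Cohort 2): y = (15.0/2.0)(20.29 − 17.4) + 71.8 = 93.5

93.5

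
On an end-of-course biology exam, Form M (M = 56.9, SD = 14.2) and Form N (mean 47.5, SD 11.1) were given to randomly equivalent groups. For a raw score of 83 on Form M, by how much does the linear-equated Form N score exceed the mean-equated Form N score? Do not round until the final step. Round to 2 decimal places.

-5.70

Mean-equated: 83 + (47.5 − 56.9) = 73.60
Linear-equated: (11.1/14.2)(83 − 56.9) + 47.5 = 67.902
Difference = 67.902 − 73.60 = -5.70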